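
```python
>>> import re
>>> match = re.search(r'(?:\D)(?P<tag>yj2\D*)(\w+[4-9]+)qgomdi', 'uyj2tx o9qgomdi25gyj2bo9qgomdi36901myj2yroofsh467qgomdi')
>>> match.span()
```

(0, 55)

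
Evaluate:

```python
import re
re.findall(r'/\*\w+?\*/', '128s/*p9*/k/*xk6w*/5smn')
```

['/*p9*/', '/*xk6w*/']

`findall` yields the raw match text (2 of them) because the pattern has no groups.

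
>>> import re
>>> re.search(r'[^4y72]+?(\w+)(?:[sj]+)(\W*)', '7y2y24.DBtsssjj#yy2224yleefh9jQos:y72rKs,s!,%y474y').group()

'.DBtsssjj#'

Pattern: one or more of any character except [4y72] (lazy); then one or more of a word character (captured); then one or more of one of [sj] (non-capturing group); then zero or more of a non-word character (captured).
Because the quantifier is non-greedy, it stops expanding at the earliest point where the rest of the pattern can succeed.
Unlike `match`, `search` isn't anchored — it looks for the pattern anywhere in the string.
The match spans [6:16] → '.DBtsssjj#'.
Captured: group 1 = 'DBtsssj', group 2 = '#'.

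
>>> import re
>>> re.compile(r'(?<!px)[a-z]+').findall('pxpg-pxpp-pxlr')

['pxpg', 'pxpp', 'pxlr']

Because the assertion is negative and zero-width, positions next to the forbidden text are skipped.
Walking the string: at [0:4] → 'pxpg'; at [5:9] → 'pxpp'; at [10:14] → 'pxlr'.
No capturing groups, so `findall` returns the 3 full match strings.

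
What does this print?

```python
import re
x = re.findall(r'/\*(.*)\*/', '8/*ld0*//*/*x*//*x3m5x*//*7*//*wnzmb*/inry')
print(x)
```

Matches: at [1:38] match '/*ld0*//*/*x*//*x3m5x*//*7*//*wnzmb*/', group 1 = 'ld0*//*/*x*//*x3m5x*//*7*//*wnzmb'.
One capturing group, so `findall` returns just the captured substring from the one match — 1 in all.

['ld0*//*/*x*//*x3m5x*//*7*//*wnzmb']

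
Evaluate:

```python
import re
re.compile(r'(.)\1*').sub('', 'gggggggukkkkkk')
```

''

`\1` is not a pattern — it's the concrete string captured by group 1, re-applied verbatim.
Matches: at [0:7] → 'ggggggg'; at [7:8] → 'u'; at [8:14] → 'kkkkkk'.
`sub` substitutes '' at each match site.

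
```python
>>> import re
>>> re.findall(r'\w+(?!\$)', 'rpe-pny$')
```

['rpe', 'pn']

The negative lookaround is zero-width — it rules out positions where the adjacent text would match, without consuming anything.
With no groups in the pattern, `findall` gives back each whole match — 2 here.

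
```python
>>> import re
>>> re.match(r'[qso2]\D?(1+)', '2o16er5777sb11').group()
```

This matches one of [qso2], then optionally a non-digit; then one or more of a literal '1' (captured).
`re.match` won't scan ahead — the pattern has to work from the very first character.
The match spans [0:3] → '2o1'.
Captured: group 1 = '1'.

'2o1'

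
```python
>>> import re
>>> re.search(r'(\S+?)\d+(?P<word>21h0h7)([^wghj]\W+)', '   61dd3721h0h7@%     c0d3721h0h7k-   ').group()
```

'61dd3721h0h7@%     '

This matches one or more of a non-whitespace character (lazy) (captured); then one or more of a digit; then the literal '21h', then the literal '0h7' (captured as 'word'); then any character except [wghj], then one or more of a non-word character (captured).
The match spans [3:22] → '61dd3721h0h7@%     '.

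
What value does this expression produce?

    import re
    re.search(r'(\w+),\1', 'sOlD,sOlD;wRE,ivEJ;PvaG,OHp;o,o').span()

(0, 9)

A backreference is literal: `\1` must see the identical characters the first group matched.
`search` walks the string left to right and returns the first match it finds.
The match spans [0:9] → 'sOlD,sOlD'.
Captured: group 1 = 'sOlD'.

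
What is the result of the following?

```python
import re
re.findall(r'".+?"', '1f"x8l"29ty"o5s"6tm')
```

['"x8l"', '"o5s"']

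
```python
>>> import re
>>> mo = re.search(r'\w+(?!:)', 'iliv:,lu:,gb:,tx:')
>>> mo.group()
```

'ili'

The negative lookaround is zero-width — it rules out positions where the adjacent text would match, without consuming anything.
`search` walks the string left to right and returns the first match it finds.
The match spans [0:3] → 'ili'.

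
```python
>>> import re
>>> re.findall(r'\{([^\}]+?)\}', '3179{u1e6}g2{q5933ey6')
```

['u1e6']

Matches: at [4:10] match '{u1e6}', group 1 = 'u1e6'.
Because there's exactly one group, `findall` drops the full match and keeps group 1 from the one hit.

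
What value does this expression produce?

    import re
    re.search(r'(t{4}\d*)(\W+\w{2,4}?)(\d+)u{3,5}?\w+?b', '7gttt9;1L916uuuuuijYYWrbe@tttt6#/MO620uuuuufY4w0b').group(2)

'#/MO'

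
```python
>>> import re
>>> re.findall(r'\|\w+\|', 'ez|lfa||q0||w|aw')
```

['|lfa|', '|q0|', '|w|']

With no groups in the pattern, `findall` gives back each whole match — 3 here.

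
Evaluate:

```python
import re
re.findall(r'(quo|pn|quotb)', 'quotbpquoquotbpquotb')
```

`|` is ordered: at each position the engine commits to the first alternative that works.
`findall` collects group 1 from each match (4 total).

['quo', 'quo', 'quo', 'quo']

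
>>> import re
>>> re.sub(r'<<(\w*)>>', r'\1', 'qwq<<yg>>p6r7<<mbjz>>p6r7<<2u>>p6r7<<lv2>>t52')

Matches: at [3:9] → '<<yg>>'; at [13:21] → '<<mbjz>>'; at [25:31] → '<<2u>>'; at [35:42] → '<<lv2>>'.
Each match is replaced using the text its own group 1 captured.

'qwqygp6r7mbjzp6r72up6r7lv2t52'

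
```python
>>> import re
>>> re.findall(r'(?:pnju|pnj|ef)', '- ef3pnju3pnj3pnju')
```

['ef', 'pnju', 'pnj', 'pnju']

Branches in `(...|...)` are attempted left-to-right; the first branch that allows the whole pattern to succeed is taken.
Matches: at [2:4] → 'ef'; at [5:9] → 'pnju'; at [10:13] → 'pnj'; at [14:18] → 'pnju'.
With no groups in the pattern, `findall` gives back each whole match — 4 here.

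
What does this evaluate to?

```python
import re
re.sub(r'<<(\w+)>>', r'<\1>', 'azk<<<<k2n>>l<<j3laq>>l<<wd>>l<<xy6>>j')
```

'azk<<<k2n>l<j3laq>l<wd>l<xy6>j'

Matches: at [5:12] → '<<k2n>>'; at [13:22] → '<<j3laq>>'; at [23:29] → '<<wd>>'; at [30:37] → '<<xy6>>'.
`\1` in the replacement pulls in group 1's text for each match.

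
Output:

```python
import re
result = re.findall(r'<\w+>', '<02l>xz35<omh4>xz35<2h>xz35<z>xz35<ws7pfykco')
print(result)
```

Walking the string: at [0:5] → '<02l>'; at [9:15] → '<omh4>'; at [19:23] → '<2h>'; at [27:30] → '<z>'.
With no groups in the pattern, `findall` gives back each whole match — 4 here.

['<02l>', '<omh4>', '<2h>', '<z>']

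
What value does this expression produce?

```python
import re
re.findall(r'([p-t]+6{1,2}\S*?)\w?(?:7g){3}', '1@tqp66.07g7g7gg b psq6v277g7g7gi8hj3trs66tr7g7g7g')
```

['tqp66.', 'psq6v2', 'trs66t']

This matches one or more of a character in [p-t], then 1 to 2 of a literal '6', then zero or more of a non-whitespace character (lazy) (captured); then optionally a word character, then the literal '7g' repeated 3 times.
Scanning left to right: at [2:15] match 'tqp66.07g7g7g', group 1 = 'tqp66.'; at [19:32] match 'psq6v277g7g7g', group 1 = 'psq6v2'; at [37:50] match 'trs66tr7g7g7g', group 1 = 'trs66t'.
`findall` collects group 1 from each match (3 total).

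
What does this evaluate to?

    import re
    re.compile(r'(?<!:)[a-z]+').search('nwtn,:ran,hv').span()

(0, 4)

The negative lookahead/lookbehind blocks any match where the forbidden context is present.
`re.search` tries every starting position until one works.
The match spans [0:4] → 'nwtn'.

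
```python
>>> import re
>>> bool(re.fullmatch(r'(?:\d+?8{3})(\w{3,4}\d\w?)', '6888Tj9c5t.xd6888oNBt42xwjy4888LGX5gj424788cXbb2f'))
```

This matches one or more of a digit (lazy), then exactly 3 of the literal '8' (non-capturing group); then 3 to 4 of a word character, then a digit, then optionally a word character (captured).
`fullmatch` succeeds only if the pattern covers the string from start to end.
Here the pattern can't cover the whole string, so the call returns None, and `bool(None)` is False.

False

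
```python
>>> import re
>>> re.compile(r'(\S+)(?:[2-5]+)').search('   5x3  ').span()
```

The match spans [3:6] → '5x3'.

(3, 6)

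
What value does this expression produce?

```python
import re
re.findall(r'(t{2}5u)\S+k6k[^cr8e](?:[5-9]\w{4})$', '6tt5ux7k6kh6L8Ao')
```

The pattern matches exactly 2 of a literal 't', then the literal '5u' (captured); then one or more of a non-whitespace character, then the literal 'k6k', then any character except [cr8e]; then a character in [5-9], then exactly 4 of a word character (non-capturing group); then anchored at the end.
Scanning left to right: at [1:16] match 'tt5ux7k6kh6L8Ao', group 1 = 'tt5u'.
With a single group, `findall` returns only what that group captured — 1 item.

['tt5u']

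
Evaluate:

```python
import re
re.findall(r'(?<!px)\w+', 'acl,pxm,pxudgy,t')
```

['acl', 'pxm', 'pxudgy', 't']

`(?!…)`/`(?<!…)` only lets a position through if the neighbouring text does NOT match; no characters are consumed.
Since nothing is captured, `findall` lists the 4 matched substrings directly.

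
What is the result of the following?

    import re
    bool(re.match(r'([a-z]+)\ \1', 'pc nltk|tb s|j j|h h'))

False

After group 1 captures some text, `\1` only succeeds where that same text appears again.
`match` is anchored at position 0; if the pattern doesn't fit there, it returns None.
Here the string doesn't start with a match, so the call returns None, and `bool(None)` is False.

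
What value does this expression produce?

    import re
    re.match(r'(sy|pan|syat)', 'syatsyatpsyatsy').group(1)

The match spans [0:2] → 'sy'.
Captured: group 1 = 'sy'.

'sy'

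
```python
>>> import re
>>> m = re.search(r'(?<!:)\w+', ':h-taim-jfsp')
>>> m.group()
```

The negative lookaround is zero-width — it rules out positions where the adjacent text would match, without consuming anything.
The match spans [3:7] → 'taim'.

'taim'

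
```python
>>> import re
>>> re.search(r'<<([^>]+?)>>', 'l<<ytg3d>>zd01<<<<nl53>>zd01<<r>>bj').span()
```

`re.search` tries every starting position until one works.
The match spans [1:10] → '<<ytg3d>>'.
Captured: group 1 = 'ytg3d'.

(1, 10)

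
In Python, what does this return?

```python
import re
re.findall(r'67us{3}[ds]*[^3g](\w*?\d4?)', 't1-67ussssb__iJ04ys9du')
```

['__iJ04']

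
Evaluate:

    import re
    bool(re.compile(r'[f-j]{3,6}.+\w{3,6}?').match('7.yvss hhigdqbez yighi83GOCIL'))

False

This matches 3 to 6 of a character in [f-j]; then one or more of any character, then 3 to 6 of a word character (lazy).
With `match`, the pattern is implicitly anchored at the beginning.
Here the pattern fails at index 0, so the call returns None, and `bool(None)` is False.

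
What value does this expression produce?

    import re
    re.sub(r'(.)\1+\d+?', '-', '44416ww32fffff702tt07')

'-6-2-02-7'

`\1` has to match the exact text group 1 already captured.
Matches: at [0:4] → '4441'; at [5:8] → 'ww3'; at [9:15] → 'fffff7'; at [17:20] → 'tt0'.
`sub` substitutes '-' at each match site.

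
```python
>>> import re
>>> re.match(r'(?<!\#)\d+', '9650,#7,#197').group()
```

'9650'

The negative lookahead/lookbehind blocks any match where the forbidden context is present.
`re.match` won't scan ahead — the pattern has to work from the very first character.
The match spans [0:4] → '9650'.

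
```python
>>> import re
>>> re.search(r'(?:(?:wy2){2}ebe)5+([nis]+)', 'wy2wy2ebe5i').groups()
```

The pattern matches the literal 'wy2' repeated 2 times, then the literal 'ebe' (non-capturing group); then one or more of a literal '5'; then one or more of one of [nis] (captured).
`re.search` scans for the first position where the pattern succeeds.
The match spans [0:11] → 'wy2wy2ebe5i'.
Captured: group 1 = 'i'.

('i',)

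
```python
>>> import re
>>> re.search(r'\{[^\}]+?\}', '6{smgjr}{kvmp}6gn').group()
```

'{smgjr}'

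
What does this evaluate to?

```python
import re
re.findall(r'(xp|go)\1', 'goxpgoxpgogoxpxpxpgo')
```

['go', 'xp']

After group 1 captures some text, `\1` only succeeds where that same text appears again.
`findall` collects group 1 from each match (2 total).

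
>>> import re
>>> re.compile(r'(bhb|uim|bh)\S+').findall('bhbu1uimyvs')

['bhb']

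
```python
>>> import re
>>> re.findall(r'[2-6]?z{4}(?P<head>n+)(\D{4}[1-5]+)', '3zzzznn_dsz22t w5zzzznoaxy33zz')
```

[('nn', '_dsz22'), ('n', 'oaxy33')]

Pattern: optionally a character in [2-6], then exactly 4 of the literal 'z'; then one or more of a literal 'n' (captured as 'head'); then exactly 4 of a non-digit, then one or more of a character in [1-5] (captured).
Scanning left to right: at [0:13] match '3zzzznn_dsz22', groups = ('nn', '_dsz22'); at [16:28] match '5zzzznoaxy33', groups = ('n', 'oaxy33').
Multiple groups make `findall` return tuples — one 2-tuple for each match.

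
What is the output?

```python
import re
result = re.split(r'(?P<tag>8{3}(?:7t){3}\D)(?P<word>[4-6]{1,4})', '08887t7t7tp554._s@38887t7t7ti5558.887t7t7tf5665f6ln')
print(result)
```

This matches exactly 3 of a literal '8', then the literal '7t' repeated 3 times, then a non-digit (captured as 'tag'); then 1 to 4 of a character in [4-6] (captured as 'word').
Matches to split on: at [1:14] → '8887t7t7tp554'; at [19:32] → '8887t7t7ti555'.
Because the pattern has a capturing group, `split` also inserts each captured text between the pieces.

['0', '8887t7t7tp', '554', '._s@3', '8887t7t7ti', '555', '8.887t7t7tf5665f6ln']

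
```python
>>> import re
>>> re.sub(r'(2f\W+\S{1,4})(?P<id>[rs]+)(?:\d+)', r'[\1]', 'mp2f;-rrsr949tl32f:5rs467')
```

This matches the literal '2f', then one or more of a non-word character, then 1 to 4 of a non-whitespace character (captured); then one or more of one of [rs] (captured as 'id'); then one or more of a digit (non-capturing group).
Matches: at [2:13] → '2f;-rrsr949'; at [16:25] → '2f:5rs467'.
The replacement refers to a captured group, so each match is rewritten using its own captured text.

'mp[2f;-rrs]tl3[2f:5r]'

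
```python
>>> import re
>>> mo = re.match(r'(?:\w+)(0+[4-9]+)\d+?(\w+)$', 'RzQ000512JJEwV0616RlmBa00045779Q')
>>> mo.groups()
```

The pattern matches one or more of a word character (non-capturing group); then one or more of the literal '0', then one or more of a character in [4-9] (captured); then one or more of a digit (lazy); then one or more of a word character (captured); then anchored at the end.
`match` is anchored at position 0; if the pattern doesn't fit there, it returns None.
The match spans [0:32] → 'RzQ000512JJEwV0616RlmBa00045779Q'.
Captured: group 1 = '04577', group 2 = 'Q'.

('04577', 'Q')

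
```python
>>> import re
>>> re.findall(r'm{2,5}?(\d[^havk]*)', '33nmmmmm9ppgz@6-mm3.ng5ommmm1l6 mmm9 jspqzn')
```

This matches 2 to 5 of a literal 'm' (lazy); then a digit, then zero or more of any character except [havk] (captured).
Matches: at [3:43] match 'mmmmm9ppgz@6-mm3.ng5ommmm1l6 mmm9 jspqzn', group 1 = '9ppgz@6-mm3.ng5ommmm1l6 mmm9 jspqzn'.
One capturing group, so `findall` returns just the captured substring from the one match — 1 in all.

['9ppgz@6-mm3.ng5ommmm1l6 mmm9 jspqzn']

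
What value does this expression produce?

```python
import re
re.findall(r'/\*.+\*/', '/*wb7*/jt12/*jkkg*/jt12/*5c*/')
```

['/*wb7*/jt12/*jkkg*/jt12/*5c*/']

Scanning left to right: at [0:29] → '/*wb7*/jt12/*jkkg*/jt12/*5c*/'.
With no groups in the pattern, `findall` gives back each whole match — 1 here.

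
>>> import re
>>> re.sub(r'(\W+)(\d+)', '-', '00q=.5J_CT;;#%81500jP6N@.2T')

'00q-J_CT-jP6N-T'

The pattern matches one or more of a non-word character (captured); then one or more of a digit (captured).
`sub` substitutes '-' at each match site.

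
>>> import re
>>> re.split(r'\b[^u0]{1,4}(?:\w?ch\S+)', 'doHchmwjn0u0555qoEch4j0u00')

This matches a word boundary (`\b`, zero-width); then 1 to 4 of any character except [u0]; then optionally a word character, then the literal 'ch', then one or more of a non-whitespace character (non-capturing group).
Matches to split on: at [0:26] → 'doHchmwjn0u0555qoEch4j0u00'.
Splitting on the pattern gives 2 pieces.

['', '']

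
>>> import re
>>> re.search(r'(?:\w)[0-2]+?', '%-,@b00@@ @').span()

(4, 6)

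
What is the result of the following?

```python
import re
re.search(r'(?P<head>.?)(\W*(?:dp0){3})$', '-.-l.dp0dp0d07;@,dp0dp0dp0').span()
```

(13, 26)

The pattern matches optionally any character (captured as 'head'); then zero or more of a non-word character, then the literal 'dp0' repeated 3 times (captured); then anchored at the end.
`re.search` scans for the first position where the pattern succeeds.
The match spans [13:26] → '7;@,dp0dp0dp0'.
Captured: group 1 = '7', group 2 = ';@,dp0dp0dp0'.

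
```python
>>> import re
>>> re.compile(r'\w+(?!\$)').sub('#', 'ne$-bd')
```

'#e$-#'

The negative lookahead/lookbehind blocks any match where the forbidden context is present.
Matches: at [0:1] → 'n'; at [4:6] → 'bd'.
Every occurrence is swapped for '#'.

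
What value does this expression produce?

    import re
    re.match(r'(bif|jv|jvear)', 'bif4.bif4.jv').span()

`re.match` only tries the pattern at the start of the string.
The match spans [0:3] → 'bif'.

(0, 3)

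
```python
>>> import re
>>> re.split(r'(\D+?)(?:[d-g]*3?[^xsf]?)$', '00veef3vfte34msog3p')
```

['00veef3vfte34', 'mso', '']

Pattern: one or more of a non-digit (lazy) (captured); then zero or more of a character in [d-g], then optionally a literal '3', then optionally any character except [xsf] (non-capturing group); then anchored at the end.
A `+?`/`*?`/`{m,n}?` starts at its minimum and grows only as far as needed for what follows to match.
Matches to split on: at [13:19] → 'msog3p'.
With a capturing group present, the delimiter's captured portion is kept in the result list.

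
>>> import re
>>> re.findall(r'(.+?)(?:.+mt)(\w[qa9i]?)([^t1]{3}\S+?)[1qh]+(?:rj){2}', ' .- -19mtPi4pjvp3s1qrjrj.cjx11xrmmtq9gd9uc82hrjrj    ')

[(' ', 'q9', 'gd9uc82')]

The pattern matches one or more of any character (lazy) (captured); then one or more of any character, then the literal 'mt' (non-capturing group); then a word character, then optionally one of [qa9i] (captured); then exactly 3 of any character except [t1], then one or more of a non-whitespace character (lazy) (captured); then one or more of one of [1qh], then the literal 'rj' repeated 2 times.
Walking the string: at [0:49] match ' .- -19mtPi4pjvp3s1qrjrj.cjx11xrmmtq9gd9uc82hrjrj', groups = (' ', 'q9', 'gd9uc82').
With 3 capturing groups, `findall` returns a 3-tuple per match.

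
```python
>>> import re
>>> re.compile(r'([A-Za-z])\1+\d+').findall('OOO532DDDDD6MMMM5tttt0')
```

['O', 'D', 'M', 't']

The backreference `\1` re-matches whatever the first group consumed, character for character.
With a single group, `findall` returns only what that group captured — 4 items.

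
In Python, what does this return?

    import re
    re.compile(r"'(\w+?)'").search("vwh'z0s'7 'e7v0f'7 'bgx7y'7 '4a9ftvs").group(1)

`re.search` tries every starting position until one works.
The match spans [3:8] → "'z0s'".
Captured: group 1 = 'z0s'.

'z0s'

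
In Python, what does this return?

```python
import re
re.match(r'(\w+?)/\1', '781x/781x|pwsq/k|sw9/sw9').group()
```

The backreference `\1` re-matches whatever the first group consumed, character for character.
`re.match` only tries the pattern at the start of the string.
The match spans [0:9] → '781x/781x'.
Captured: group 1 = '781x'.

'781x/781x'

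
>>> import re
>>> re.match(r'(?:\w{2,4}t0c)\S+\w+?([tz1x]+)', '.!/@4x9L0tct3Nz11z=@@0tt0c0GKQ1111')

`re.match` won't scan ahead — the pattern has to work from the very first character.
Here the string doesn't start with a match, so the call returns None.

None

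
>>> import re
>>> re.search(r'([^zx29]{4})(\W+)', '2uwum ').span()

(1, 6)

The pattern matches exactly 4 of any character except [zx29] (captured); then one or more of a non-word character (captured).
Unlike `match`, `search` isn't anchored — it looks for the pattern anywhere in the string.
The match spans [1:6] → 'uwum '.
Captured: group 1 = 'uwum', group 2 = ' '.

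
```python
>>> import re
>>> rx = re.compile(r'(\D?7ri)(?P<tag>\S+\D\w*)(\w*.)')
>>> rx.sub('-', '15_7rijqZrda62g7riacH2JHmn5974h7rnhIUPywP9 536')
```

'15-'

Each match is replaced by '-'.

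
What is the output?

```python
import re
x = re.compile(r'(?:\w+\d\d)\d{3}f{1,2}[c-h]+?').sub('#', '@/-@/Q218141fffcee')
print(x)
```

The pattern matches one or more of a word character, then a digit, then a digit (non-capturing group); then exactly 3 of a digit, then 1 to 2 of the literal 'f', then one or more of a character in [c-h] (lazy).
Because the quantifier is non-greedy, it stops expanding at the earliest point where the rest of the pattern can succeed.
Matches: at [5:15] → 'Q218141fff'.
`sub` substitutes '#' at each match site.

@/-@/#cee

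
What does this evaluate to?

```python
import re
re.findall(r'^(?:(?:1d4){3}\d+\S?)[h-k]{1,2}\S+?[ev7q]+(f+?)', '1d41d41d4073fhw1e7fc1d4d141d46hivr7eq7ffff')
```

['f']

Pattern: anchored at the start of the string; then the literal '1d4' repeated 3 times, then one or more of a digit, then optionally a non-whitespace character (non-capturing group); then 1 to 2 of a character in [h-k], then one or more of a non-whitespace character (lazy), then one or more of one of [ev7q]; then one or more of a literal 'f' (lazy) (captured).
Walking the string: at [0:19] match '1d41d41d4073fhw1e7f', group 1 = 'f'.
One capturing group, so `findall` returns just the captured substring from the one match — 1 in all.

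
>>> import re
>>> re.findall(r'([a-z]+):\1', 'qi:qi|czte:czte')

['qi', 'czte']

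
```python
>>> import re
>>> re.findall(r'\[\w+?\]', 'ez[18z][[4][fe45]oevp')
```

Since nothing is captured, `findall` lists the 3 matched substrings directly.

['[18z]', '[4]', '[fe45]']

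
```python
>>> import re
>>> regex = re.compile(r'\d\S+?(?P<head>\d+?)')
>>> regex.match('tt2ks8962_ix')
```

This matches a digit, then one or more of a non-whitespace character (lazy); then one or more of a digit (lazy) (captured as 'head').
`re.match` won't scan ahead — the pattern has to work from the very first character.
Here the pattern fails at index 0, so the call returns None.

None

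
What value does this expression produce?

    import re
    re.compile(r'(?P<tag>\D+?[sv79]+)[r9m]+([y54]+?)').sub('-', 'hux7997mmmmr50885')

Pattern: one or more of a non-digit (lazy), then one or more of one of [sv79] (captured as 'tag'); then one or more of one of [r9m]; then one or more of one of [y54] (lazy) (captured).
Matches: at [0:13] → 'hux7997mmmmr5'.
Each match is replaced by '-'.

'-0885'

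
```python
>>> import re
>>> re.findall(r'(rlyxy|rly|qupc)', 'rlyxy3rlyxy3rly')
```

Alternation isn't longest-match — the leftmost alternative that fits at this position is chosen.
With a single group, `findall` returns only what that group captured — 3 items.

['rlyxy', 'rlyxy', 'rly']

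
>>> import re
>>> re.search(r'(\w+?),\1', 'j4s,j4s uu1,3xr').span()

(0, 7)

`\1` has to match the exact text group 1 already captured.
`re.search` tries every starting position until one works.
The match spans [0:7] → 'j4s,j4s'.
Captured: group 1 = 'j4s'.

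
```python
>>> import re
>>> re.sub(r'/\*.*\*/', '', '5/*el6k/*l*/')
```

`sub` substitutes '' at each match site.

'5'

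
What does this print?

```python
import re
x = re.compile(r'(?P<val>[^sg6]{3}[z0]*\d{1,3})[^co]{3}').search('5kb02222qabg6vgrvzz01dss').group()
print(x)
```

5kb02222qa

Pattern: exactly 3 of any character except [sg6], then zero or more of one of [z0], then 1 to 3 of a digit (captured as 'val'); then exactly 3 of any character except [co].
`re.search` scans for the first position where the pattern succeeds.
The match spans [0:10] → '5kb02222qa'.
Captured: group 1 = '5kb0222'.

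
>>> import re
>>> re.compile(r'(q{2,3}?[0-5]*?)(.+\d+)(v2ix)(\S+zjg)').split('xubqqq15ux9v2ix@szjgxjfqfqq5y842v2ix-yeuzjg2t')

Pattern: 2 to 3 of the literal 'q' (lazy), then zero or more of a character in [0-5] (lazy) (captured); then one or more of any character, then one or more of a digit (captured); then the literal 'v2', then the literal 'ix' (captured); then one or more of a non-whitespace character, then the literal 'zjg' (captured).
Because the quantifier is non-greedy, it stops expanding at the earliest point where the rest of the pattern can succeed.
Matches to split on: at [3:43] → 'qqq15ux9v2ix@szjgxjfqfqq5y842v2ix-yeuzjg'.
`re.split` interleaves the captured-group text with the surrounding fragments.

['xub', 'qq', 'q15ux9v2ix@szjgxjfqfqq5y842', 'v2ix', '-yeuzjg', '2t']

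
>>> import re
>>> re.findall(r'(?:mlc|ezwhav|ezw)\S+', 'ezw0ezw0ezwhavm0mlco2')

['ezw0ezw0ezwhavm0mlco2']

Walking the string: at [0:21] → 'ezw0ezw0ezwhavm0mlco2'.
Since nothing is captured, `findall` lists the 1 matched substring directly.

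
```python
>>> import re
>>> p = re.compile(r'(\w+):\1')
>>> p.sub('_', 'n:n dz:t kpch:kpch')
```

'_ dz:t _'

The backreference `\1` re-matches whatever the first group consumed, character for character.
Each match is replaced by '_'.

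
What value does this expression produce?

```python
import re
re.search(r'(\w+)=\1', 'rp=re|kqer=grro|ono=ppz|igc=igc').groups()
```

After group 1 captures some text, `\1` only succeeds where that same text appears again.
`re.search` tries every starting position until one works.
The match spans [24:31] → 'igc=igc'.
Captured: group 1 = 'igc'.

('igc',)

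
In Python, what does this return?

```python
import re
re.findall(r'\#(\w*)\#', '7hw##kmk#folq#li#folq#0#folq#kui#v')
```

['', 'folq', 'folq', 'folq']

`findall` collects group 1 from each match (4 total).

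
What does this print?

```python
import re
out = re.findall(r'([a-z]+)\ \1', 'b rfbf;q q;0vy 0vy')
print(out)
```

`\1` is not a pattern — it's the concrete string captured by group 1, re-applied verbatim.
Because there's exactly one group, `findall` drops the full match and keeps group 1 from the one hit.

['q']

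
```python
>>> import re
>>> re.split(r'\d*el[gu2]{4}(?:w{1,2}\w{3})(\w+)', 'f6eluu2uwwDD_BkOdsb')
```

['f', 'BkOdsb', '']

The pattern matches zero or more of a digit, then the literal 'el'; then exactly 4 of one of [gu2]; then 1 to 2 of a literal 'w', then exactly 3 of a word character (non-capturing group); then one or more of a word character (captured).
Matches to split on: at [1:19] → '6eluu2uwwDD_BkOdsb'.
With a capturing group present, the delimiter's captured portion is kept in the result list.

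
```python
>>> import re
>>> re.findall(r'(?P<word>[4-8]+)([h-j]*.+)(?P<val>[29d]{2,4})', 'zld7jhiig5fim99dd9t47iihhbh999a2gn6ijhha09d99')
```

The pattern matches one or more of a character in [4-8] (captured as 'word'); then zero or more of a character in [h-j], then one or more of any character (captured); then 2 to 4 of one of [29d] (captured as 'val').
Matches: at [3:45] match '7jhiig5fim99dd9t47iihhbh999a2gn6ijhha09d99', groups = ('7', 'jhiig5fim99dd9t47iihhbh999a2gn6ijhha09d', '99').
`findall` packs the 3 group values into a tuple for every match.

[('7', 'jhiig5fim99dd9t47iihhbh999a2gn6ijhha09d', '99')]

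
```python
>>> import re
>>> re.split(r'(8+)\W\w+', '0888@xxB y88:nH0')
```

['0', '888', ' y', '88', '']

The pattern matches one or more of a literal '8' (captured); then a non-word character; then one or more of a word character.
Matches to split on: at [1:8] → '888@xxB'; at [10:16] → '88:nH0'.
Because the pattern has a capturing group, `split` also inserts each captured text between the pieces.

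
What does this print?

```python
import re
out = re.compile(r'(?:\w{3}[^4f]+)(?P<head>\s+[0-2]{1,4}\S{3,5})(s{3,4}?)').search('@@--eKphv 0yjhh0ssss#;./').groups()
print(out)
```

The match spans [4:19] → 'eKphv 0yjhh0sss'.
Captured: group 1 = ' 0yjhh0', group 2 = 'sss'.

(' 0yjhh0', 'sss')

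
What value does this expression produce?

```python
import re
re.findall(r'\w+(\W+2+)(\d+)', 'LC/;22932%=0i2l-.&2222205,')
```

With 2 capturing groups, `findall` returns a 2-tuple per match.

[('/;22', '932'), ('-.&22222', '05')]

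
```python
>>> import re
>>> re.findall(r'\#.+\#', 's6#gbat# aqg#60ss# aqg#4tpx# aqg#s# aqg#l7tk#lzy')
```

['#gbat# aqg#60ss# aqg#4tpx# aqg#s# aqg#l7tk#']

`findall` yields the raw match text (1 of them) because the pattern has no groups.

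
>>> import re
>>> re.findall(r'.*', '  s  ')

['  s  ', '']

This matches zero or more of any character.
Since nothing is captured, `findall` lists the 2 matched substrings directly.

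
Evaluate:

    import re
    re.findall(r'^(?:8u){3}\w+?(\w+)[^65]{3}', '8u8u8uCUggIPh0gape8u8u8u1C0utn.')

This matches anchored at the start of the string; then the literal '8u' repeated 3 times, then one or more of a word character (lazy); then one or more of a word character (captured); then exactly 3 of any character except [65].
A non-greedy quantifier consumes as few characters as it can — just enough that the remainder of the pattern still matches from where it stops; whatever follows it matches normally.
Walking the string: at [0:31] match '8u8u8uCUggIPh0gape8u8u8u1C0utn.', group 1 = 'UggIPh0gape8u8u8u1C0u'.
`findall` collects group 1 from the one match (1 total).

['UggIPh0gape8u8u8u1C0u']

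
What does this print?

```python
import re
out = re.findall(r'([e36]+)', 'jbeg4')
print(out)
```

['e']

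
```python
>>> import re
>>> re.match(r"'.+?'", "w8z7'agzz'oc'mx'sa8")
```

`re.match` only tries the pattern at the start of the string.
Here the pattern fails at index 0, so the call returns None.

None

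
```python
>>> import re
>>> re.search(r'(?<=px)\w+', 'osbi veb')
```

None

Lookahead/lookbehind check context without consuming it, so the matched span excludes the asserted characters.
Unlike `match`, `search` isn't anchored — it looks for the pattern anywhere in the string.
Here nothing in the string fits, so the call returns None.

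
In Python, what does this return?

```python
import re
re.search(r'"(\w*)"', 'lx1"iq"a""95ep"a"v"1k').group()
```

'"iq"'

The match spans [3:7] → '"iq"'.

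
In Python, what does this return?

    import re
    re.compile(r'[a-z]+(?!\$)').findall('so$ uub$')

['s', 'uu']

The negative lookaround is zero-width — it rules out positions where the adjacent text would match, without consuming anything.
Since nothing is captured, `findall` lists the 2 matched substrings directly.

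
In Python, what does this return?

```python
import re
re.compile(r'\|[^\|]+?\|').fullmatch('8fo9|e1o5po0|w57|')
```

For `fullmatch`, every character of the input must be accounted for by the pattern.
Here the pattern can't cover the whole string, so the call returns None.

None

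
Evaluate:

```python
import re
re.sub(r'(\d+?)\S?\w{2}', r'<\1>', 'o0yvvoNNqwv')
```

'o<0>oNNqwv'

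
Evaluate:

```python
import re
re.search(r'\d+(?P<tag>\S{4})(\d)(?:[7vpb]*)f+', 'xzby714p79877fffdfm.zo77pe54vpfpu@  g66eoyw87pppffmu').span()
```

(4, 16)

This matches one or more of a digit; then exactly 4 of a non-whitespace character (captured as 'tag'); then a digit (captured); then zero or more of one of [7vpb] (non-capturing group); then one or more of a literal 'f'.
`search` walks the string left to right and returns the first match it finds.
The match spans [4:16] → '714p79877fff'.
Captured: group 1 = 'p798', group 2 = '7'.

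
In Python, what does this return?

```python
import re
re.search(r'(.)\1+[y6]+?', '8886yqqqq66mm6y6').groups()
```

The backreference `\1` re-matches whatever the first group consumed, character for character.
`search` walks the string left to right and returns the first match it finds.
The match spans [0:4] → '8886'.
Captured: group 1 = '8'.

('8',)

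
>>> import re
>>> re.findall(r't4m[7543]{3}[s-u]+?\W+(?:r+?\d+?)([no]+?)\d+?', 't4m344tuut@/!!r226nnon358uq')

['nnon']

This matches the literal 't4m', then exactly 3 of one of [7543], then one or more of a character in [s-u] (lazy); then one or more of a non-word character; then one or more of a literal 'r' (lazy), then one or more of a digit (lazy) (non-capturing group); then one or more of one of [no] (lazy) (captured); then one or more of a digit (lazy).
Walking the string: at [0:23] match 't4m344tuut@/!!r226nnon3', group 1 = 'nnon'.
One capturing group, so `findall` returns just the captured substring from the one match — 1 in all.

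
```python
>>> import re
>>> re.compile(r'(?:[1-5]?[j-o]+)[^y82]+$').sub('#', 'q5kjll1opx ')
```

'q#'

Pattern: optionally a character in [1-5], then one or more of a character in [j-o] (non-capturing group); then one or more of any character except [y82]; then anchored at the end.
Every occurrence is swapped for '#'.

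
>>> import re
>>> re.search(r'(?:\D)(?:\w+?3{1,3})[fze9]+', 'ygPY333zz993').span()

(0, 11)

This matches a non-digit (non-capturing group); then one or more of a word character (lazy), then 1 to 3 of the literal '3' (non-capturing group); then one or more of one of [fze9].
`search` walks the string left to right and returns the first match it finds.
The match spans [0:11] → 'ygPY333zz99'.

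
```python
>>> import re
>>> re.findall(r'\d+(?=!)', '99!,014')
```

['99']

The lookaround is zero-width — it requires the adjacent text to match without consuming it, so the asserted text isn't part of the match.
Matches: at [0:2] → '99'.
`findall` yields the raw match text (1 of them) because the pattern has no groups.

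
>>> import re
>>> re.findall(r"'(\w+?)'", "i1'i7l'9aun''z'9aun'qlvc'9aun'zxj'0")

Walking the string: at [2:7] match "'i7l'", group 1 = 'i7l'; at [12:15] match "'z'", group 1 = 'z'; at [19:25] match "'qlvc'", group 1 = 'qlvc'; at [29:34] match "'zxj'", group 1 = 'zxj'.
`findall` collects group 1 from each match (4 total).

['i7l', 'z', 'qlvc', 'zxj']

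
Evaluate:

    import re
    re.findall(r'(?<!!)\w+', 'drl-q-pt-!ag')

A negative assertion filters positions out without eating any characters.
Scanning left to right: at [0:3] → 'drl'; at [4:5] → 'q'; at [6:8] → 'pt'; at [11:12] → 'g'.
With no groups in the pattern, `findall` gives back each whole match — 4 here.

['drl', 'q', 'pt', 'g']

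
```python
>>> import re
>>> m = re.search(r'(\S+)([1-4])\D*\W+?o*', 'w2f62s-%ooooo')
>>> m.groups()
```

('w2f6', '2')

Pattern: one or more of a non-whitespace character (captured); then a character in [1-4] (captured); then zero or more of a non-digit, then one or more of a non-word character (lazy), then zero or more of a literal 'o'.
`re.search` scans for the first position where the pattern succeeds.
The match spans [0:13] → 'w2f62s-%ooooo'.
Captured: group 1 = 'w2f6', group 2 = '2'.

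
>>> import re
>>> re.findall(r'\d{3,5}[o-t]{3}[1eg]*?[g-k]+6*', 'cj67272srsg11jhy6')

Since nothing is captured, `findall` lists the 1 matched substring directly.

['67272srsg']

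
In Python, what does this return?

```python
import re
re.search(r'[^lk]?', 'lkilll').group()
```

Pattern: optionally any character except [lk].
Unlike `match`, `search` isn't anchored — it looks for the pattern anywhere in the string.
The match spans [0:0] → ''.

''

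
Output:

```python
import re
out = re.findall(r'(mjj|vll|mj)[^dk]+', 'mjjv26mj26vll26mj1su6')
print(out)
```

['mjj']

Branches in `(...|...)` are attempted left-to-right; the first branch that allows the whole pattern to succeed is taken.
With a single group, `findall` returns only what that group captured — 1 item.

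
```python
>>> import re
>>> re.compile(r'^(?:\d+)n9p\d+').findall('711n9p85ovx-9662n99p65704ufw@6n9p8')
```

This matches anchored at the start of the string; then one or more of a digit (non-capturing group); then the literal 'n9p', then one or more of a digit.
Scanning left to right: at [0:8] → '711n9p85'.
No capturing groups, so `findall` returns the 1 full match string.

['711n9p85']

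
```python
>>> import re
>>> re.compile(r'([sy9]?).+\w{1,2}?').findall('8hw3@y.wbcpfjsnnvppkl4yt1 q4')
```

The pattern matches optionally one of [sy9] (captured); then one or more of any character, then 1 to 2 of a word character (lazy).
Scanning left to right: at [0:28] match '8hw3@y.wbcpfjsnnvppkl4yt1 q4', group 1 = ''.
With a single group, `findall` returns only what that group captured — 1 item.

['']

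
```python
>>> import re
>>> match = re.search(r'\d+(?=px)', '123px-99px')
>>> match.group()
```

The lookaround is zero-width — it requires the adjacent text to match without consuming it, so the asserted text isn't part of the match.
The match spans [0:3] → '123'.

'123'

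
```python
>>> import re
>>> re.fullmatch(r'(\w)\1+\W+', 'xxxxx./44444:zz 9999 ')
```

None

For `fullmatch`, every character of the input must be accounted for by the pattern.
Here the pattern can't cover the whole string, so the call returns None.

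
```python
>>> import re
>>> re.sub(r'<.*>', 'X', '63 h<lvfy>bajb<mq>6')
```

Each match is replaced by 'X'.

'63 hX6'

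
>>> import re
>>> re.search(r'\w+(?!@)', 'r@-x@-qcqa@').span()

(6, 9)

Because the assertion is negative and zero-width, positions next to the forbidden text are skipped.
The match spans [6:9] → 'qcq'.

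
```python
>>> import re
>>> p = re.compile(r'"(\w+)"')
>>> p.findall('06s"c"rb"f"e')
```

With a single group, `findall` returns only what that group captured — 2 items.

['c', 'f']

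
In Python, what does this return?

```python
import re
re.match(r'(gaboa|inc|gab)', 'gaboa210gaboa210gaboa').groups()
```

The match spans [0:5] → 'gaboa'.
Captured: group 1 = 'gaboa'.

('gaboa',)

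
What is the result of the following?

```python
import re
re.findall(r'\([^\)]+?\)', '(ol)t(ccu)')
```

['(ol)', '(ccu)']

Scanning left to right: at [0:4] → '(ol)'; at [5:10] → '(ccu)'.
No capturing groups, so `findall` returns the 2 full match strings.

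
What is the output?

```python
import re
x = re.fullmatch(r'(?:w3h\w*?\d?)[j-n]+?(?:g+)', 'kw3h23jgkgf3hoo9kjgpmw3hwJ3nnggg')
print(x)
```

None

`fullmatch` succeeds only if the pattern covers the string from start to end.
Here the pattern can't cover the whole string, so the call returns None.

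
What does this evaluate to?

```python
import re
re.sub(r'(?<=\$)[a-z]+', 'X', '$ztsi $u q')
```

'$X $X q'

Lookahead/lookbehind check context without consuming it, so the matched span excludes the asserted characters.
Matches: at [1:5] → 'ztsi'; at [7:8] → 'u'.
Every occurrence is swapped for 'X'.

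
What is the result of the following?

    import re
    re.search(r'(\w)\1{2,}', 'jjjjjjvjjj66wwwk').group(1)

`\1` has to match the exact text group 1 already captured.
`search` walks the string left to right and returns the first match it finds.
The match spans [0:6] → 'jjjjjj'.
Captured: group 1 = 'j'.

'j'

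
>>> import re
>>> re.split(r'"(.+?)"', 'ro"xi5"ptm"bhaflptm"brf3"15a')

Lazy quantifiers expand one character at a time until the remainder of the pattern can match.
`re.split` interleaves the captured-group text with the surrounding fragments.

['ro', 'xi5', 'ptm', 'bhaflptm', 'brf3"15a']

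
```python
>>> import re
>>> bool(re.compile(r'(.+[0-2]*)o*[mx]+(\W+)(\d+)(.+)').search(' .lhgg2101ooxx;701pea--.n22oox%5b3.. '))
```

Pattern: one or more of any character, then zero or more of a character in [0-2] (captured); then zero or more of a literal 'o', then one or more of one of [mx]; then one or more of a non-word character (captured); then one or more of a digit (captured); then one or more of any character (captured).
The match spans [0:37] → ' .lhgg2101ooxx;701pea--.n22oox%5b3.. '.

True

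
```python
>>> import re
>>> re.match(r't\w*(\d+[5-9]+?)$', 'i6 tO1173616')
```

`match` is anchored at position 0; if the pattern doesn't fit there, it returns None.
Here the pattern fails at index 0, so the call returns None.

None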